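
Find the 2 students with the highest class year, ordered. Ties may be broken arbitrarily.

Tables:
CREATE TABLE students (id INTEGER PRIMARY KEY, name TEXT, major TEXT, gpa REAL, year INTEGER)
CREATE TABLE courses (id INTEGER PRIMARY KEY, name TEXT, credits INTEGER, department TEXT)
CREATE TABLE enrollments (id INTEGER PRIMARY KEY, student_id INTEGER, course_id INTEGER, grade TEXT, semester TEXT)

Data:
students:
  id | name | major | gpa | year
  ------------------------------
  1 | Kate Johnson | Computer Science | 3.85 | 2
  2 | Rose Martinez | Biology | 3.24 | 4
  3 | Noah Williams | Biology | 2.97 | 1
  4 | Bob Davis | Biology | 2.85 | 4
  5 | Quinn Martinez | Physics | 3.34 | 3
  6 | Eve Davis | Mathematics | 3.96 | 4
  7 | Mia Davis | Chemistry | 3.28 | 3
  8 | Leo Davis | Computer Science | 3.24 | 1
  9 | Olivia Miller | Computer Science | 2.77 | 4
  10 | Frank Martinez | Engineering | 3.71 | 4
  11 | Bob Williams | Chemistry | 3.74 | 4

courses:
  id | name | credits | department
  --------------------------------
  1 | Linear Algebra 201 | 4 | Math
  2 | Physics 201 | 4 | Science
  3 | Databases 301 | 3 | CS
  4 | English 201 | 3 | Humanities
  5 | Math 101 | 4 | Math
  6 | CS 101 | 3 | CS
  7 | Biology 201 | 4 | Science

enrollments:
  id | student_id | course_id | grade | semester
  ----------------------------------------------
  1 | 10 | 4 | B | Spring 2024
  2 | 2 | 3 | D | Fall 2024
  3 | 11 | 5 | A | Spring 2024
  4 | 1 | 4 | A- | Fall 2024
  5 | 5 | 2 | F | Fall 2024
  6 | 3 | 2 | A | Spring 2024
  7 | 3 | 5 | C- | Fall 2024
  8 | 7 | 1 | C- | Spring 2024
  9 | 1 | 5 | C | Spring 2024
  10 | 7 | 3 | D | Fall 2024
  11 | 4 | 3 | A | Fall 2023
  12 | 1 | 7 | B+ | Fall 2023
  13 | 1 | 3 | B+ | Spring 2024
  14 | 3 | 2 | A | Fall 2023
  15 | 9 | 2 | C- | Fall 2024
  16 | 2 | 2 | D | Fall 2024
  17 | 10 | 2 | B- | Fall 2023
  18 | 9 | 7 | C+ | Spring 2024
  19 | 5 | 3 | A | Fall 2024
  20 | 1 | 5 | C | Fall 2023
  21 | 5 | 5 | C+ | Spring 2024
SELECT name, year FROM students ORDER BY year DESC LIMIT 2

Execution result:
name | year
Rose Martinez | 4
Bob Davis | 4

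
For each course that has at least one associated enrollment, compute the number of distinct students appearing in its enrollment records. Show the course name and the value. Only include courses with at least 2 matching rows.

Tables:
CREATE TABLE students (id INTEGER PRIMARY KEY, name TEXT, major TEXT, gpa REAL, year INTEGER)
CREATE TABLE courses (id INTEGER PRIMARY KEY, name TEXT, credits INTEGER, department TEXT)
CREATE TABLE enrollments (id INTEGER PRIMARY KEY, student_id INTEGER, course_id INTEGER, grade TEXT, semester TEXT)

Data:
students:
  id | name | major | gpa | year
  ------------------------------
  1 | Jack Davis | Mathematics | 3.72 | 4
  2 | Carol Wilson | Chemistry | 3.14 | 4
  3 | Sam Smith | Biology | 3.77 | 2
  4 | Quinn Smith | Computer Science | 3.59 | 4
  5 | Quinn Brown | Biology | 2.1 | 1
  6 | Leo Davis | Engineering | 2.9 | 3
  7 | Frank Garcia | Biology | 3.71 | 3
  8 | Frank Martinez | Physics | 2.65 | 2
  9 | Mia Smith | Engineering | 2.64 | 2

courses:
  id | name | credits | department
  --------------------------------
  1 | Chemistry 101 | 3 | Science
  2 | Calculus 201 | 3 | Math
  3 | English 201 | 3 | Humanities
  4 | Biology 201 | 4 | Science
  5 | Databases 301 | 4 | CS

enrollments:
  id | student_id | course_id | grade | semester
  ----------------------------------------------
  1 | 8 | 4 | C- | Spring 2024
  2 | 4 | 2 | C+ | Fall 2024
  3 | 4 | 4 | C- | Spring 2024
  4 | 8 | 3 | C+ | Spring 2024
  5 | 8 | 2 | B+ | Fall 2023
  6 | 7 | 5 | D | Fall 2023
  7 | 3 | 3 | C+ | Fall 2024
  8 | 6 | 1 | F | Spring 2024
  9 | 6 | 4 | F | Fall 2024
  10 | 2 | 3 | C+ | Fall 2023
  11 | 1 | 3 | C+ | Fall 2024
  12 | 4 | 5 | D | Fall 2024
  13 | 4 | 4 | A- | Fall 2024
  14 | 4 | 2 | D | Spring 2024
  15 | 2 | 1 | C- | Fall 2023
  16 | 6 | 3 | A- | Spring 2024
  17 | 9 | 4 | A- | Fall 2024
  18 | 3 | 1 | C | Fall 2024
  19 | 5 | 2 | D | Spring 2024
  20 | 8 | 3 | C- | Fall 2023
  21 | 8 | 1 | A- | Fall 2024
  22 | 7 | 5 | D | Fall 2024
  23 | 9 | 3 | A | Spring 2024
SELECT p.name, COUNT(DISTINCT c.student_id) AS distinct_student_count FROM enrollments c JOIN courses p ON c.course_id = p.id GROUP BY p.id, p.name HAVING COUNT(*) >= 2

Execution result:
name | distinct_student_count
Chemistry 101 | 4
Calculus 201 | 3
English 201 | 6
Biology 201 | 4
Databases 301 | 2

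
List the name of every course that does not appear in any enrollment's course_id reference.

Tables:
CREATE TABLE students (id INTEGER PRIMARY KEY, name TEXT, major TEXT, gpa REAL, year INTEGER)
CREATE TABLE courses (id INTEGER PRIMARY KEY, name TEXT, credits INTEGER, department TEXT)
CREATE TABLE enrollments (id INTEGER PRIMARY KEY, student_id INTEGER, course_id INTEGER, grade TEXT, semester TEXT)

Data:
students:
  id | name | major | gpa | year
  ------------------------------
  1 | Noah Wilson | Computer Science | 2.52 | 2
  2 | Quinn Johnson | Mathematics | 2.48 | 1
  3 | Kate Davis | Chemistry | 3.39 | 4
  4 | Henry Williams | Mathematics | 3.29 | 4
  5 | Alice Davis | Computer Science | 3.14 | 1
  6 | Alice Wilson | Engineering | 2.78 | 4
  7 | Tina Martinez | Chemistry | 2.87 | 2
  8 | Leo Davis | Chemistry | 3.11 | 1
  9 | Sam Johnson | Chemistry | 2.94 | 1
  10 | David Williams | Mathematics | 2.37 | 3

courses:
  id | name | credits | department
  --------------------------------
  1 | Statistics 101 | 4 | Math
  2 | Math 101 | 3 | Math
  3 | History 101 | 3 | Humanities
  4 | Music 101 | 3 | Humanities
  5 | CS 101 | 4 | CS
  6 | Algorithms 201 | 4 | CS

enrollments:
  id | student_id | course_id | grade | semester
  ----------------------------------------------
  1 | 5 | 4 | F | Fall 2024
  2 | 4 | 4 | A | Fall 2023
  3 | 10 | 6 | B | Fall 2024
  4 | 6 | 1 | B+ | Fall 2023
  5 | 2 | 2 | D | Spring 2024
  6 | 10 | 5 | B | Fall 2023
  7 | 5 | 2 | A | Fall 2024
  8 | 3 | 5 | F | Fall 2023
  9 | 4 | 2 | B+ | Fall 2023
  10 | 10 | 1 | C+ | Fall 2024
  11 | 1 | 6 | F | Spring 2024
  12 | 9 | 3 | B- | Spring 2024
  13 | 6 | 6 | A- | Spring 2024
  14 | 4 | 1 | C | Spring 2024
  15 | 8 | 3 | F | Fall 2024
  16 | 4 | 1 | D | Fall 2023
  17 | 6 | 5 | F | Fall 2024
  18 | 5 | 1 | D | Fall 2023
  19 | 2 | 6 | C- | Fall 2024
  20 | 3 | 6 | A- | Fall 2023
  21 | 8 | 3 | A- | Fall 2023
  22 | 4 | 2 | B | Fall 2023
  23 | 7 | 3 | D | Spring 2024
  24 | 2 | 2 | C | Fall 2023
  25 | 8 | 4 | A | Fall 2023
SELECT p.name FROM courses p LEFT JOIN enrollments c ON c.course_id = p.id WHERE c.id IS NULL

Execution result:
(no rows)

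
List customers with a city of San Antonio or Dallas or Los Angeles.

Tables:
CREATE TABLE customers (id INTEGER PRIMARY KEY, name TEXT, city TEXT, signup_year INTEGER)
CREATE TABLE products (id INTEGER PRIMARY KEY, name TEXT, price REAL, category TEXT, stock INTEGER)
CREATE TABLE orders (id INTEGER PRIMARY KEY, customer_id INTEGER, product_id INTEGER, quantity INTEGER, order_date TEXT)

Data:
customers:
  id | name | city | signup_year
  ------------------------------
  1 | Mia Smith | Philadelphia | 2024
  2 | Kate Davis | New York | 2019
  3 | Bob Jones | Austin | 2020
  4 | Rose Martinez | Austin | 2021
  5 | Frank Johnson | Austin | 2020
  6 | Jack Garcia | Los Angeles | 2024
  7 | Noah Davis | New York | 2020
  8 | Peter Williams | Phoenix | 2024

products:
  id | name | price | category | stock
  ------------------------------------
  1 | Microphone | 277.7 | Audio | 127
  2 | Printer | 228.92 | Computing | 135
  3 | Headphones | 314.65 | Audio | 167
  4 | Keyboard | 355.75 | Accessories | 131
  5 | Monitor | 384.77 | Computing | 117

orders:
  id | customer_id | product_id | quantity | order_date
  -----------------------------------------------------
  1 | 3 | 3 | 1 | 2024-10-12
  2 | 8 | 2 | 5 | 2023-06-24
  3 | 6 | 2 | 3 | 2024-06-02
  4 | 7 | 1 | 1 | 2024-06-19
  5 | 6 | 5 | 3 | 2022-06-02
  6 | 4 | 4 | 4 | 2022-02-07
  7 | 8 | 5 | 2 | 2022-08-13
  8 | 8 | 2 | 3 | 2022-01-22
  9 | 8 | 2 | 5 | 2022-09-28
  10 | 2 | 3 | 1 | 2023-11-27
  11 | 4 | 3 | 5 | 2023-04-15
SELECT name, city FROM customers WHERE city IN ('San Antonio', 'Dallas', 'Los Angeles')

Execution result:
name | city
Jack Garcia | Los Angeles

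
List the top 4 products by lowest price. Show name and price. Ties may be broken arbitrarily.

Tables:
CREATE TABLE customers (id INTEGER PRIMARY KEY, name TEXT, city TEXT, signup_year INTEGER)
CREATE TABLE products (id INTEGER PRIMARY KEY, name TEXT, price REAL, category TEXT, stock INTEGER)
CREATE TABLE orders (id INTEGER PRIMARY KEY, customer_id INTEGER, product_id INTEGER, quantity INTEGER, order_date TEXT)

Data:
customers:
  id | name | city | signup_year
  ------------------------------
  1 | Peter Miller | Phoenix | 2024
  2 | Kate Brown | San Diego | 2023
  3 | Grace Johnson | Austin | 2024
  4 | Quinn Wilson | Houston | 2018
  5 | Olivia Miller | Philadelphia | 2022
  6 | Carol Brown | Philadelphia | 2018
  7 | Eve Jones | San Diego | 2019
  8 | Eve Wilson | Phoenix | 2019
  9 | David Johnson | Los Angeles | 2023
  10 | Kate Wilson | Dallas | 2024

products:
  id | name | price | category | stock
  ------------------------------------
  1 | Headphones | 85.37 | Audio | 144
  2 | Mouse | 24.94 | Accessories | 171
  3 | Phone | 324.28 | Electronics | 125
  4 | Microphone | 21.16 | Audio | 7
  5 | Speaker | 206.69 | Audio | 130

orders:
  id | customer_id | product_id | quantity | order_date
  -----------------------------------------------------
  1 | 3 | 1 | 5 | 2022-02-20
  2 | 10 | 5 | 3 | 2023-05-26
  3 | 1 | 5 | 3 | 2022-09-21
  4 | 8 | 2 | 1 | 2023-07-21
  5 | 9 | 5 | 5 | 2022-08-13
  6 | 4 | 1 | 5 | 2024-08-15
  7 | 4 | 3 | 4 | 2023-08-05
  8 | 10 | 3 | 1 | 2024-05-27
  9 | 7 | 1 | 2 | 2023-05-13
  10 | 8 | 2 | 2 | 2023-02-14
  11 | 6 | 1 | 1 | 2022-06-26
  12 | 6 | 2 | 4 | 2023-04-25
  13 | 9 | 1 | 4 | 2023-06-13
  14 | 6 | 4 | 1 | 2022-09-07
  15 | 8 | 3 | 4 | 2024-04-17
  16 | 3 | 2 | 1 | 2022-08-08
SELECT name, price FROM products ORDER BY price ASC LIMIT 4

Execution result:
name | price
Microphone | 21.16
Mouse | 24.94
Headphones | 85.37
Speaker | 206.69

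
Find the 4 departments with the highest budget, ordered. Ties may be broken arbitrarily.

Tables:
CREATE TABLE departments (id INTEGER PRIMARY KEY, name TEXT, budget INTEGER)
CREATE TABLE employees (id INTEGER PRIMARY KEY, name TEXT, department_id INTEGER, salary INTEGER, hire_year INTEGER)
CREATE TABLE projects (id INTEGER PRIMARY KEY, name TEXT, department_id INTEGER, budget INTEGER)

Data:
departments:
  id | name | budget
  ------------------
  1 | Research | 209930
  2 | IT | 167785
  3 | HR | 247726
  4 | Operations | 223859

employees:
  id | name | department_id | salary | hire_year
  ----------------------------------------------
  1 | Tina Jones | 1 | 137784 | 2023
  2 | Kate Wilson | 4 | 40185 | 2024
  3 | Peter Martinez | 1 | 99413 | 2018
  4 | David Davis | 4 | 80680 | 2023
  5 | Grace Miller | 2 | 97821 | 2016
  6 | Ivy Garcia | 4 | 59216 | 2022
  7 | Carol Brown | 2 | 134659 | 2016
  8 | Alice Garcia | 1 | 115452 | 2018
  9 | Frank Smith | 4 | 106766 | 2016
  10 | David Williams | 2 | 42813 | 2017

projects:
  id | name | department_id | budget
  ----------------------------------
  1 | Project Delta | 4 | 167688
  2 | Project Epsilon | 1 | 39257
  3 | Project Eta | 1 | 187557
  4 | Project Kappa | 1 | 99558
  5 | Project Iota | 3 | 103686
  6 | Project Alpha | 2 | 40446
SELECT name, budget FROM departments ORDER BY budget DESC LIMIT 4

Execution result:
name | budget
HR | 247726
Operations | 223859
Research | 209930
IT | 167785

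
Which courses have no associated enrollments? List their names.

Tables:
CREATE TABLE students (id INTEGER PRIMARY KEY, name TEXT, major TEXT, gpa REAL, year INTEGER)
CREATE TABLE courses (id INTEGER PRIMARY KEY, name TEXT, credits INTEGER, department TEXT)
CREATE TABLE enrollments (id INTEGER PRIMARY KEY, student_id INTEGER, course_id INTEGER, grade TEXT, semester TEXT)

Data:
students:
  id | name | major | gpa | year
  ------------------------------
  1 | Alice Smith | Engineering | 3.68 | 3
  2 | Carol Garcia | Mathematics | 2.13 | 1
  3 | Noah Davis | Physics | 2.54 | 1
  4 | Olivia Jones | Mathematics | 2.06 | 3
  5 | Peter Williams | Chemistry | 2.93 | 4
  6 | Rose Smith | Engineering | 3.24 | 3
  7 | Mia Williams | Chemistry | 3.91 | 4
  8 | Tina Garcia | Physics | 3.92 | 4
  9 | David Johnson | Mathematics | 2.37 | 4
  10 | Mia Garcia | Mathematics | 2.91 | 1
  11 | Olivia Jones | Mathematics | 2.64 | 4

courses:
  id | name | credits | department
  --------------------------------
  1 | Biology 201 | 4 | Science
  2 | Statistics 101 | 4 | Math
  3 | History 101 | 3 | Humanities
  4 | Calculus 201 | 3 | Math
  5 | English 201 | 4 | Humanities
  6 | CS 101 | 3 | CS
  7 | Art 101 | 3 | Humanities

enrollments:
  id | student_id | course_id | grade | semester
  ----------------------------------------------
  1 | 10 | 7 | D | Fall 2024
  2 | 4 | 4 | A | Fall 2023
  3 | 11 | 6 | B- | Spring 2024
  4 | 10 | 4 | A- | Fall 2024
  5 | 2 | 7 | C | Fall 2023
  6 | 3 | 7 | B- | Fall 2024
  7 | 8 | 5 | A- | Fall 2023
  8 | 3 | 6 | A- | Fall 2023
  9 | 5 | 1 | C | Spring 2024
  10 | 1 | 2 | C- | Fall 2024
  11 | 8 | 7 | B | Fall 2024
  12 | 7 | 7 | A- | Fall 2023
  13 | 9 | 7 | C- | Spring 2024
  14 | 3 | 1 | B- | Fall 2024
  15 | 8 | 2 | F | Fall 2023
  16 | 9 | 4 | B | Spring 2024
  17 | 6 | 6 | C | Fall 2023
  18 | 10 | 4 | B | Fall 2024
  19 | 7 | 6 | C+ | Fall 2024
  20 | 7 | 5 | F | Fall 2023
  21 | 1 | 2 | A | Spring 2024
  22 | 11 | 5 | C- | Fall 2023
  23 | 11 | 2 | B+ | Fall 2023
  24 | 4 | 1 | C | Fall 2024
SELECT p.name FROM courses p LEFT JOIN enrollments c ON c.course_id = p.id WHERE c.id IS NULL

Execution result:
History 101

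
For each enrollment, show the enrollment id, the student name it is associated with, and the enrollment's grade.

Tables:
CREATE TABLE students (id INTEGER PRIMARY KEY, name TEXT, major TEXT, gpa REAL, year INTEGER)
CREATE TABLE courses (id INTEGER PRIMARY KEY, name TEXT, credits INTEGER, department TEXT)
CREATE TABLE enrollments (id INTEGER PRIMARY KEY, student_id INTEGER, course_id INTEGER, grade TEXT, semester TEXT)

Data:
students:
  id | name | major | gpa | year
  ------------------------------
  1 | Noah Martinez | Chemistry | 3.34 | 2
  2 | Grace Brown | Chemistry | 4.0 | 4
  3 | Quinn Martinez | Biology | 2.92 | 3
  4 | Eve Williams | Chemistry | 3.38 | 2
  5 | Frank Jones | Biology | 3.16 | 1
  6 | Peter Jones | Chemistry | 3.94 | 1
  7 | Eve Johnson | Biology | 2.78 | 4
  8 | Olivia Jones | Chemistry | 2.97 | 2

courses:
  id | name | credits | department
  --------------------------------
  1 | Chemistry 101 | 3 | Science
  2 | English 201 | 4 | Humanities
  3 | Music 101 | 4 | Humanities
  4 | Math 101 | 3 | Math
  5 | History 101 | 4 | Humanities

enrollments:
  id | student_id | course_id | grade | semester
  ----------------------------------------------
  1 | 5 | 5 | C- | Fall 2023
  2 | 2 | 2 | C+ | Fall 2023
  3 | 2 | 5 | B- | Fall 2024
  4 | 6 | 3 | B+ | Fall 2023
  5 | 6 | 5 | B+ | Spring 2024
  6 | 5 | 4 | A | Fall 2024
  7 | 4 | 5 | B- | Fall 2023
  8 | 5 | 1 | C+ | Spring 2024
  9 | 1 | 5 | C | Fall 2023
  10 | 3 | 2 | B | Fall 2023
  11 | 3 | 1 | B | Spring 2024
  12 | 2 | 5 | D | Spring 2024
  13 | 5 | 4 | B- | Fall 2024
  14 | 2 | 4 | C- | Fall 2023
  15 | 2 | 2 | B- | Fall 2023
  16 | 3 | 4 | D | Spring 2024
SELECT c.id, p.name AS student, c.grade FROM enrollments c JOIN students p ON c.student_id = p.id

Execution result:
id | student | grade
1 | Frank Jones | C-
2 | Grace Brown | C+
3 | Grace Brown | B-
4 | Peter Jones | B+
5 | Peter Jones | B+
6 | Frank Jones | A
7 | Eve Williams | B-
8 | Frank Jones | C+
9 | Noah Martinez | C
10 | Quinn Martinez | B
11 | Quinn Martinez | B
12 | Grace Brown | D
13 | Frank Jones | B-
14 | Grace Brown | C-
15 | Grace Brown | B-
16 | Quinn Martinez | D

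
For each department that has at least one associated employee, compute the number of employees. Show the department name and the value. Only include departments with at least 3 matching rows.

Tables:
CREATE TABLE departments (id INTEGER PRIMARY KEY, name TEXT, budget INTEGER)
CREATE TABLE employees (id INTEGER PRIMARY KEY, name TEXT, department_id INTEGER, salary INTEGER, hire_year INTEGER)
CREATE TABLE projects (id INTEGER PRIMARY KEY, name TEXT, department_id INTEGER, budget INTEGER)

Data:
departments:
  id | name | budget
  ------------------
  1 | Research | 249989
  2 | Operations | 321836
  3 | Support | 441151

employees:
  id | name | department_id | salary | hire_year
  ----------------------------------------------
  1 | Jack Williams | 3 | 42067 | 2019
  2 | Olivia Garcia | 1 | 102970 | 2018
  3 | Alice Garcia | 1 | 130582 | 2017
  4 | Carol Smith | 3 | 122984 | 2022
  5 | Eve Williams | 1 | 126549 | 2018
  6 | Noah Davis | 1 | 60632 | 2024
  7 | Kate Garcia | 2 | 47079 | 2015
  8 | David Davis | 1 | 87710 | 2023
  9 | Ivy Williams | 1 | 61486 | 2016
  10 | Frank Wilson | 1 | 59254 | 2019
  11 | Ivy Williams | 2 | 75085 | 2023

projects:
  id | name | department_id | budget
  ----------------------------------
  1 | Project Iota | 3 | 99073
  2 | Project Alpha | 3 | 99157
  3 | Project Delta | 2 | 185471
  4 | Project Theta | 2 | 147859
SELECT p.name, COUNT(*) AS n FROM employees c JOIN departments p ON c.department_id = p.id GROUP BY p.id, p.name HAVING COUNT(*) >= 3

Execution result:
name | n
Research | 7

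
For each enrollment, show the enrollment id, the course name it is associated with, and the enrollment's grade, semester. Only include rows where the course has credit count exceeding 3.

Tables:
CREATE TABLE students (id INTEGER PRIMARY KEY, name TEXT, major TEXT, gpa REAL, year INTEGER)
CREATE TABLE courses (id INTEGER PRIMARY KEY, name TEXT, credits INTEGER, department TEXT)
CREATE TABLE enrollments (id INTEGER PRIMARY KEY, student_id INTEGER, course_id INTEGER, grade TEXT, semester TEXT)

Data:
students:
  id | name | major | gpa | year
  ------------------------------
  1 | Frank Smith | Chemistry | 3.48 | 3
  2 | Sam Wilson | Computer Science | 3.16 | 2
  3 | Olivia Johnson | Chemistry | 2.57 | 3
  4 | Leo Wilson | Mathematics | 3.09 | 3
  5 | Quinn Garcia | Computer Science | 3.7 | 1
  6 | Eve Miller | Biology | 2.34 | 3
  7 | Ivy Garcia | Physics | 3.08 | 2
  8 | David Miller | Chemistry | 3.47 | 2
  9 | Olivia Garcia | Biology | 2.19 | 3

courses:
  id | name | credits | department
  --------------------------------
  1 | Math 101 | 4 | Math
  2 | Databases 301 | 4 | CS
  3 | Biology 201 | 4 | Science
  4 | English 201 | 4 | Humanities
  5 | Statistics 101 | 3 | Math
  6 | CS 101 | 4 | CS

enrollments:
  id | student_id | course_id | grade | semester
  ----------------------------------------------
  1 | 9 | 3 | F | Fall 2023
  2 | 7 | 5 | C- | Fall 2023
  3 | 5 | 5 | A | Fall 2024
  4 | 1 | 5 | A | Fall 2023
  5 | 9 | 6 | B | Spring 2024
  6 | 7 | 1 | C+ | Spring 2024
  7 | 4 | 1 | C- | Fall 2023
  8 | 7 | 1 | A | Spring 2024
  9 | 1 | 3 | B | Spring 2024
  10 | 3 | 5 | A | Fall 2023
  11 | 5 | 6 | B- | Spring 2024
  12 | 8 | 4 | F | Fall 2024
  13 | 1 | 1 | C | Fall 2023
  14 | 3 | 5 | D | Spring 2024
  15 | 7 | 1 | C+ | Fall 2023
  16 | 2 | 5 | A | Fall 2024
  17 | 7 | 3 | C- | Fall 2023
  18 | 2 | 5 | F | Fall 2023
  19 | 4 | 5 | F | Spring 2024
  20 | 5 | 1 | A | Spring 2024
SELECT c.id, p.name AS course, c.grade, c.semester FROM enrollments c JOIN courses p ON c.course_id = p.id WHERE p.credits > 3

Execution result:
id | course | grade | semester
1 | Biology 201 | F | Fall 2023
5 | CS 101 | B | Spring 2024
6 | Math 101 | C+ | Spring 2024
7 | Math 101 | C- | Fall 2023
8 | Math 101 | A | Spring 2024
9 | Biology 201 | B | Spring 2024
11 | CS 101 | B- | Spring 2024
12 | English 201 | F | Fall 2024
13 | Math 101 | C | Fall 2023
15 | Math 101 | C+ | Fall 2023
17 | Biology 201 | C- | Fall 2023
20 | Math 101 | A | Spring 2024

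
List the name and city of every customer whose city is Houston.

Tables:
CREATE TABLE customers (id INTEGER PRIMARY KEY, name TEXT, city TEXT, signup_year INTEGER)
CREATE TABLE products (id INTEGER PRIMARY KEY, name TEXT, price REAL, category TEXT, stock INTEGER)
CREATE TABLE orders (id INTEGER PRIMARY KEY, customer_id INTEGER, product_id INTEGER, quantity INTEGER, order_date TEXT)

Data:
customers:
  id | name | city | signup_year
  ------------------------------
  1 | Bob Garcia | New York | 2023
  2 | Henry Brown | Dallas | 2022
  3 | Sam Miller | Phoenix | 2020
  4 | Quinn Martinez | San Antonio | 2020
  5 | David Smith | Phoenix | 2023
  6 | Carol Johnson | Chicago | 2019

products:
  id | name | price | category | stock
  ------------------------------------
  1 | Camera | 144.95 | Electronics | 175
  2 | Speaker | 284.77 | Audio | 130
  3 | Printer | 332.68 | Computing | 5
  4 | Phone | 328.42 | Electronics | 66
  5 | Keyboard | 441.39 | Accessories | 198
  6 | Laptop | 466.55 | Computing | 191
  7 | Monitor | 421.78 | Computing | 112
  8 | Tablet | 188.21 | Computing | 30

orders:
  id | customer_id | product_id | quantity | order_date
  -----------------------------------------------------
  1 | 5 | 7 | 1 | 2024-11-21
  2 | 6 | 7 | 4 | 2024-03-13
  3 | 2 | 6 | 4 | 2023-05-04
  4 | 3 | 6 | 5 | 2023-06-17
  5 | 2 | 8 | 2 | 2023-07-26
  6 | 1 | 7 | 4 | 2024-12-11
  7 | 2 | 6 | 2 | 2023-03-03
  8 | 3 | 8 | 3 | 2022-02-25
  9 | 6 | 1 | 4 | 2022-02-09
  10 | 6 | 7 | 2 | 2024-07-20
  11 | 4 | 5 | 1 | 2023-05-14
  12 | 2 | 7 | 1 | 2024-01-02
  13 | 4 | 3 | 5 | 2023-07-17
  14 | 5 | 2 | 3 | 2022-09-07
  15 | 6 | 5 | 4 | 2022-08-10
SELECT name, city FROM customers WHERE city = 'Houston'

Execution result:
(no rows)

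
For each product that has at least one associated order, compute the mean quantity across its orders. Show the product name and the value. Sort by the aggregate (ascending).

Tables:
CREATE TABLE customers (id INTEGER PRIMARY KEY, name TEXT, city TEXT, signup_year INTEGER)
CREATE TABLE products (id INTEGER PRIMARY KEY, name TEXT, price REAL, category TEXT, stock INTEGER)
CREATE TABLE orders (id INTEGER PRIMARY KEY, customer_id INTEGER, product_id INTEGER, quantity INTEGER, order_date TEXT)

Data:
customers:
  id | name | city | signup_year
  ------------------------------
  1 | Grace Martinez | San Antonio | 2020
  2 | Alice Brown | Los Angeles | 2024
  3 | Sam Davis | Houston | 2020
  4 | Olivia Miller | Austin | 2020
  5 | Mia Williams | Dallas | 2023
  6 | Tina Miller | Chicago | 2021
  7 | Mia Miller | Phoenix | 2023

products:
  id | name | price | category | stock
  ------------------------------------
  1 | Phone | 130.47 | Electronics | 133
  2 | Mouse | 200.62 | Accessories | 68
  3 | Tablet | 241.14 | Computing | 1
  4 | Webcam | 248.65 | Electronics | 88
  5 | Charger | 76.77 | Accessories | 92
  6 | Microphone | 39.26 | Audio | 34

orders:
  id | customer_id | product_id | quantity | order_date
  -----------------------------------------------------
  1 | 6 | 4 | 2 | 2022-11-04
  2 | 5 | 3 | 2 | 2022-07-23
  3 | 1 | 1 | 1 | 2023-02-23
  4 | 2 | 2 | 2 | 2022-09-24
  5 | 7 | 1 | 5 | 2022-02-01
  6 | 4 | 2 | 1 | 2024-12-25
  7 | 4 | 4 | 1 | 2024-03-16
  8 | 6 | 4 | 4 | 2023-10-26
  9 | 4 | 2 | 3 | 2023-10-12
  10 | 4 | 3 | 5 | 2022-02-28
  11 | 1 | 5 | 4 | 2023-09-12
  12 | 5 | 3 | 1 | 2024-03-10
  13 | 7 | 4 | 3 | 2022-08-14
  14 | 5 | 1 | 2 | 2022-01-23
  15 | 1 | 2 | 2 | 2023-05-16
SELECT p.name, AVG(c.quantity) AS avg_quantity FROM orders c JOIN products p ON c.product_id = p.id GROUP BY p.id, p.name ORDER BY avg_quantity ASC

Execution result:
name | avg_quantity
Mouse | 2.00
Webcam | 2.50
Phone | 2.67
Tablet | 2.67
Charger | 4.00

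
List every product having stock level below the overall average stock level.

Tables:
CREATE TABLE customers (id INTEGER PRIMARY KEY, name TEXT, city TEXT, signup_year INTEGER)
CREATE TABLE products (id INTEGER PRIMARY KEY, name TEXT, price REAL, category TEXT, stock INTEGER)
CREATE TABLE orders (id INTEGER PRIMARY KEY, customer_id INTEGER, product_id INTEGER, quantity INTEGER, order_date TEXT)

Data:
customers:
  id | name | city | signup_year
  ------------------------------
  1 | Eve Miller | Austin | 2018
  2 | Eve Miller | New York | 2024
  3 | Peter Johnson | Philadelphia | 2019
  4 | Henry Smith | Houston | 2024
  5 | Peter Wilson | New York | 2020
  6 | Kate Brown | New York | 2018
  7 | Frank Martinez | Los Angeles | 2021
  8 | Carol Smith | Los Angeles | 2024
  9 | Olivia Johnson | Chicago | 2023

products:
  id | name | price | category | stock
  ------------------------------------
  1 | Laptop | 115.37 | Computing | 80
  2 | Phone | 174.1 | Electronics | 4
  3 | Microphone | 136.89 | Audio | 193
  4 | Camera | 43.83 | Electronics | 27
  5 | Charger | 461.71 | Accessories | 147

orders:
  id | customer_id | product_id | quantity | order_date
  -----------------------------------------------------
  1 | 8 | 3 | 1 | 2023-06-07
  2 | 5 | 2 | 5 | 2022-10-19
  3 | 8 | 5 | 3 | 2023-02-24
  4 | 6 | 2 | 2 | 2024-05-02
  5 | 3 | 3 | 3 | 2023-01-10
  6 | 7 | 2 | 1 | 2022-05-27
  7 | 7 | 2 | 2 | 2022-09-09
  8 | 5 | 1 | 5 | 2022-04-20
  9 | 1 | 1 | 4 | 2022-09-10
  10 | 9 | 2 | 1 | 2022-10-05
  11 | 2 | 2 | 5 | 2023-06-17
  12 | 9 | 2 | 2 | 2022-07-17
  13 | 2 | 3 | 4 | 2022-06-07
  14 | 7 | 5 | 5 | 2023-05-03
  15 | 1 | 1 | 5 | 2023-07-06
SELECT name, stock FROM products WHERE stock < (SELECT AVG(stock) FROM products)

Execution result:
name | stock
Laptop | 80
Phone | 4
Camera | 27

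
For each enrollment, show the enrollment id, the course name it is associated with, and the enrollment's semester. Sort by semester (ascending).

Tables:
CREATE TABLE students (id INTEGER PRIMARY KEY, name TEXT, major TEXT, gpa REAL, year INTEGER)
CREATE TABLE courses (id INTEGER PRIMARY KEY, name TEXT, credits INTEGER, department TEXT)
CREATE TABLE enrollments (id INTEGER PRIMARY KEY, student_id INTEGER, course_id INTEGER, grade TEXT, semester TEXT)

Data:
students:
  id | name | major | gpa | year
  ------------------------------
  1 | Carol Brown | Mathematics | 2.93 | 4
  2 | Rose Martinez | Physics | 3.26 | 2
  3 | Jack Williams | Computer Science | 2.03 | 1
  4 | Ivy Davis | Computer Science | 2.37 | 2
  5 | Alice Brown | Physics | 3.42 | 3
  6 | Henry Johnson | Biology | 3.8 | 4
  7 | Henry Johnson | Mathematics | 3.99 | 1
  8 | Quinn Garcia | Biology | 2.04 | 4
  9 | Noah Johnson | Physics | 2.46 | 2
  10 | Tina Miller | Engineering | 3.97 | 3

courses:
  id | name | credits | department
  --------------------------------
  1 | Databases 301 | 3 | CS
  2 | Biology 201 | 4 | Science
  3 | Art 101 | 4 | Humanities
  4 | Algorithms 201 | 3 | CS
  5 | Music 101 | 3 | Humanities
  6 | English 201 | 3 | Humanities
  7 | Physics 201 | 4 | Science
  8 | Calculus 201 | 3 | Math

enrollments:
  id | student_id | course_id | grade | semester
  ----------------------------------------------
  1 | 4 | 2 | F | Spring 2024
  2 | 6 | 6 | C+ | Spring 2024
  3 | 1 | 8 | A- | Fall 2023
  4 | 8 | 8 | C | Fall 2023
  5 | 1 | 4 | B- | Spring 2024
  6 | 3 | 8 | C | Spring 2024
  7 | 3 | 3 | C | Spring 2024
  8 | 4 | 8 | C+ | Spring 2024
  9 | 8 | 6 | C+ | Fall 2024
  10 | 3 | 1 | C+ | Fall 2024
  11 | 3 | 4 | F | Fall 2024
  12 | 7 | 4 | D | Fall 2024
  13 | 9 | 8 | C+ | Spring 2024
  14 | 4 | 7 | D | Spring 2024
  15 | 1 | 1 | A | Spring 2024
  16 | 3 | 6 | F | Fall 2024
SELECT c.id, p.name AS course, c.semester FROM enrollments c JOIN courses p ON c.course_id = p.id ORDER BY c.semester ASC

Execution result:
id | course | semester
3 | Calculus 201 | Fall 2023
4 | Calculus 201 | Fall 2023
9 | English 201 | Fall 2024
10 | Databases 301 | Fall 2024
11 | Algorithms 201 | Fall 2024
12 | Algorithms 201 | Fall 2024
16 | English 201 | Fall 2024
1 | Biology 201 | Spring 2024
2 | English 201 | Spring 2024
5 | Algorithms 201 | Spring 2024
6 | Calculus 201 | Spring 2024
7 | Art 101 | Spring 2024
8 | Calculus 201 | Spring 2024
13 | Calculus 201 | Spring 2024
14 | Physics 201 | Spring 2024
15 | Databases 301 | Spring 2024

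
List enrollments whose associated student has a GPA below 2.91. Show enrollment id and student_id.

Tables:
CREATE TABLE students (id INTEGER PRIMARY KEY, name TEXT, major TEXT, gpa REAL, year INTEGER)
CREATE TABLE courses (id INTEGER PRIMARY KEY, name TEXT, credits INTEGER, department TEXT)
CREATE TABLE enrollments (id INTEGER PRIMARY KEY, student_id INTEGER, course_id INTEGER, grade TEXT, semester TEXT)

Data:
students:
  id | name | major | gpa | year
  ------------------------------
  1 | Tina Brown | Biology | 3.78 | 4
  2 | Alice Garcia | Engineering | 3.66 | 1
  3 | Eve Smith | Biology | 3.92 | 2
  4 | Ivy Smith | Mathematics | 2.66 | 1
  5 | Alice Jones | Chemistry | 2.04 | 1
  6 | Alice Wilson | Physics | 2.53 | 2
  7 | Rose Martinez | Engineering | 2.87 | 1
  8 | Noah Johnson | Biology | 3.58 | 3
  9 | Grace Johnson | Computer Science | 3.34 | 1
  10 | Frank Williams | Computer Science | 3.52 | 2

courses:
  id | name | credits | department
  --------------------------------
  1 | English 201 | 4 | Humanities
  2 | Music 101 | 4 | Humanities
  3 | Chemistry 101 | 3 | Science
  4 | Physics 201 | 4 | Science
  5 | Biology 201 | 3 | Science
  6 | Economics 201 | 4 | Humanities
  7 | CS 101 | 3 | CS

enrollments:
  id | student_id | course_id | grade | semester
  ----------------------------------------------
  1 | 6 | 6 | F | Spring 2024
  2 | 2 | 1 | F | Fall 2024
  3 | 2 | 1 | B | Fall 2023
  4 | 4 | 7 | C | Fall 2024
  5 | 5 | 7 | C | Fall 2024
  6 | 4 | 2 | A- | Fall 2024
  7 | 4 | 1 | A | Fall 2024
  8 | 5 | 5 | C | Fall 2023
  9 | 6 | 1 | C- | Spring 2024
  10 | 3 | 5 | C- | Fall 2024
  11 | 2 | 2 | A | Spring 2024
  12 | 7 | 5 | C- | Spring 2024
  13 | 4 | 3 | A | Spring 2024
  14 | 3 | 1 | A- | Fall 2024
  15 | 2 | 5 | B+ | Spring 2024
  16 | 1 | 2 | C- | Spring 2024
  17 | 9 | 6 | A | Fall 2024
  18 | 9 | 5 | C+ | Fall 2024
SELECT id, student_id FROM enrollments WHERE student_id IN (SELECT id FROM students WHERE gpa < 2.91)

Execution result:
id | student_id
1 | 6
4 | 4
5 | 5
6 | 4
7 | 4
8 | 5
9 | 6
12 | 7
13 | 4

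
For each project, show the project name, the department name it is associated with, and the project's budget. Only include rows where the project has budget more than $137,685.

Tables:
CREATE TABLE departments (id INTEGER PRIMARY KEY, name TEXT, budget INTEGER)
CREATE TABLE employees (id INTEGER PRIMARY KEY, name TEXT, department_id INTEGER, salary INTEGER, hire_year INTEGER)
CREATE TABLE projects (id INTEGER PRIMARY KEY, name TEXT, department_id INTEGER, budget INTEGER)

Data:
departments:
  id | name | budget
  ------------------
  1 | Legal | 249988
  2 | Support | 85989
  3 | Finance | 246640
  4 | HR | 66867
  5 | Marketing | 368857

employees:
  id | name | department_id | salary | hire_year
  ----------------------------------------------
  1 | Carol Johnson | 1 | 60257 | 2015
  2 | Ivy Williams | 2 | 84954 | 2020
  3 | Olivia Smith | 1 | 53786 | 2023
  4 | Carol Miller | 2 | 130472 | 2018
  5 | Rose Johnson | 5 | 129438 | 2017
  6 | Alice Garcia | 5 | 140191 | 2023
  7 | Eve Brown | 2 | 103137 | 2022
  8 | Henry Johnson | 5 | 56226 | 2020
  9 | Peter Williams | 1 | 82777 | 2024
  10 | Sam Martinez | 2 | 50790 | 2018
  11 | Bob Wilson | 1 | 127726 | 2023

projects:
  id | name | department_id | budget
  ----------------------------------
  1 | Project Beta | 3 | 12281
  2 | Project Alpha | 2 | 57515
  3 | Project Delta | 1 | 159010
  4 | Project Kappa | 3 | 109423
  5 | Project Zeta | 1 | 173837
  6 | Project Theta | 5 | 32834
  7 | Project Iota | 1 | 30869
SELECT c.name, p.name AS department, c.budget FROM projects c JOIN departments p ON c.department_id = p.id WHERE c.budget > 137685

Execution result:
name | department | budget
Project Delta | Legal | 159010
Project Zeta | Legal | 173837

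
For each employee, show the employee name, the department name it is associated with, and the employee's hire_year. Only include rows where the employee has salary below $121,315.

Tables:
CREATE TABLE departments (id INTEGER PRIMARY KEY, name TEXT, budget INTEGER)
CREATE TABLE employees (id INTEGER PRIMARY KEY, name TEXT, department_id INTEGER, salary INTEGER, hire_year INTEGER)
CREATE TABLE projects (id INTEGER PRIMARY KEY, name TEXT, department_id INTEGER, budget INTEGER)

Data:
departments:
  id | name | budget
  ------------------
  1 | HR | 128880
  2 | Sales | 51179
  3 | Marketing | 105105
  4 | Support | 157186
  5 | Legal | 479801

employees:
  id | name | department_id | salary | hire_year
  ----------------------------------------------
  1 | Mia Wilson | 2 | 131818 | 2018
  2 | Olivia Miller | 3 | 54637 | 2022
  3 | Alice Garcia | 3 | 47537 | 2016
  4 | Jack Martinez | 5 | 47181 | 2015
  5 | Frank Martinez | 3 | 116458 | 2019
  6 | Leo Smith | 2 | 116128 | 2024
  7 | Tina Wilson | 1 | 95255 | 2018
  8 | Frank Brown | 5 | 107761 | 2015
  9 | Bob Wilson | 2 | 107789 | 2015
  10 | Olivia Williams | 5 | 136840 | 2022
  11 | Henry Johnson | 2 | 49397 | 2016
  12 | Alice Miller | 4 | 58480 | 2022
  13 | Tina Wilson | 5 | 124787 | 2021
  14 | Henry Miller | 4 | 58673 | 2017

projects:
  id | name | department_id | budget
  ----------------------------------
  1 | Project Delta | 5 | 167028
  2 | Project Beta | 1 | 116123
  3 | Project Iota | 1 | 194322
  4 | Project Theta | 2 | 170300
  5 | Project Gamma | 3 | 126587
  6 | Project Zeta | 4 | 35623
SELECT c.name, p.name AS department, c.hire_year FROM employees c JOIN departments p ON c.department_id = p.id WHERE c.salary < 121315

Execution result:
name | department | hire_year
Olivia Miller | Marketing | 2022
Alice Garcia | Marketing | 2016
Jack Martinez | Legal | 2015
Frank Martinez | Marketing | 2019
Leo Smith | Sales | 2024
Tina Wilson | HR | 2018
Frank Brown | Legal | 2015
Bob Wilson | Sales | 2015
Henry Johnson | Sales | 2016
Alice Miller | Support | 2022
Henry Miller | Support | 2017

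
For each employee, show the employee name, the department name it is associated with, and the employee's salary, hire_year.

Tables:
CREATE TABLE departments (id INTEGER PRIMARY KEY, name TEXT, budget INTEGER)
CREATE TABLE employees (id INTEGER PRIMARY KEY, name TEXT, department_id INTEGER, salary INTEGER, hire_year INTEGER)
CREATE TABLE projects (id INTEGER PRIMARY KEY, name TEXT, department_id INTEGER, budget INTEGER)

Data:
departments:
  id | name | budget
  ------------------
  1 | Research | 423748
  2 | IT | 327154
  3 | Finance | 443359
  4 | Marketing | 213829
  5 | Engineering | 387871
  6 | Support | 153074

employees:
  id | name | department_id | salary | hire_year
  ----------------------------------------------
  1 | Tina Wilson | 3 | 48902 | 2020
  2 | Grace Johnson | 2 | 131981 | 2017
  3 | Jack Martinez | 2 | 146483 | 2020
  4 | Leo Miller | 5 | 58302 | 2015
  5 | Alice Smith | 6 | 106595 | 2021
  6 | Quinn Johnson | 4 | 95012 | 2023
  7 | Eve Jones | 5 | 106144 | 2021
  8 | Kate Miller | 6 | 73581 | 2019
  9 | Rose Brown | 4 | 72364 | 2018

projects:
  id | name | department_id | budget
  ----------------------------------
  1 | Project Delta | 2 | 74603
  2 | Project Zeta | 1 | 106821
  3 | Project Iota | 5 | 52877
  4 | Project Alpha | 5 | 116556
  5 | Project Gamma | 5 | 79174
SELECT c.name, p.name AS department, c.salary, c.hire_year FROM employees c JOIN departments p ON c.department_id = p.id

Execution result:
name | department | salary | hire_year
Tina Wilson | Finance | 48902 | 2020
Grace Johnson | IT | 131981 | 2017
Jack Martinez | IT | 146483 | 2020
Leo Miller | Engineering | 58302 | 2015
Alice Smith | Support | 106595 | 2021
Quinn Johnson | Marketing | 95012 | 2023
Eve Jones | Engineering | 106144 | 2021
Kate Miller | Support | 73581 | 2019
Rose Brown | Marketing | 72364 | 2018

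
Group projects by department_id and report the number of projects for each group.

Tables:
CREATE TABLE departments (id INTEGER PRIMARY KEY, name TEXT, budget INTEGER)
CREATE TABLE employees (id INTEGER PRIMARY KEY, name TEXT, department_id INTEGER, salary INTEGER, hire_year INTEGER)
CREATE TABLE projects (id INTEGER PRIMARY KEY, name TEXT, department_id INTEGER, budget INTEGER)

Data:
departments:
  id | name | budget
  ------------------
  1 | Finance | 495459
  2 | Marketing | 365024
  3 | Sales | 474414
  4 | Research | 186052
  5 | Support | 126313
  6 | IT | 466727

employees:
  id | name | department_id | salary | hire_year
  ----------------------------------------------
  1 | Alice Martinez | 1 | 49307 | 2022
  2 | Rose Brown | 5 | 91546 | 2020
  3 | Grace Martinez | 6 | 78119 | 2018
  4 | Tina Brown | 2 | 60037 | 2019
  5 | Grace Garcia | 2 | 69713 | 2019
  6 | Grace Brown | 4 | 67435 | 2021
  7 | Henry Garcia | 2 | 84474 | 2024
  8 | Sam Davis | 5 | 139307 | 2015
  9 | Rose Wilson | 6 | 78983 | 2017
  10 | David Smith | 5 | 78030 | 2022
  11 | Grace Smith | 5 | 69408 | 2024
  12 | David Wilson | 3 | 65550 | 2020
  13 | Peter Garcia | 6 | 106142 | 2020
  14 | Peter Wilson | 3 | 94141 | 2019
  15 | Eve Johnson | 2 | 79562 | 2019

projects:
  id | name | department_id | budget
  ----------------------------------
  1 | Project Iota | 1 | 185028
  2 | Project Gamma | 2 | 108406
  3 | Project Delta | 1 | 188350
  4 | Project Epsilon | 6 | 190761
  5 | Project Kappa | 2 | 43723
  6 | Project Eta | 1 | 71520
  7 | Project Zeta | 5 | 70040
SELECT department_id, COUNT(*) AS n FROM projects GROUP BY department_id

Execution result:
department_id | n
1 | 3
2 | 2
5 | 1
6 | 1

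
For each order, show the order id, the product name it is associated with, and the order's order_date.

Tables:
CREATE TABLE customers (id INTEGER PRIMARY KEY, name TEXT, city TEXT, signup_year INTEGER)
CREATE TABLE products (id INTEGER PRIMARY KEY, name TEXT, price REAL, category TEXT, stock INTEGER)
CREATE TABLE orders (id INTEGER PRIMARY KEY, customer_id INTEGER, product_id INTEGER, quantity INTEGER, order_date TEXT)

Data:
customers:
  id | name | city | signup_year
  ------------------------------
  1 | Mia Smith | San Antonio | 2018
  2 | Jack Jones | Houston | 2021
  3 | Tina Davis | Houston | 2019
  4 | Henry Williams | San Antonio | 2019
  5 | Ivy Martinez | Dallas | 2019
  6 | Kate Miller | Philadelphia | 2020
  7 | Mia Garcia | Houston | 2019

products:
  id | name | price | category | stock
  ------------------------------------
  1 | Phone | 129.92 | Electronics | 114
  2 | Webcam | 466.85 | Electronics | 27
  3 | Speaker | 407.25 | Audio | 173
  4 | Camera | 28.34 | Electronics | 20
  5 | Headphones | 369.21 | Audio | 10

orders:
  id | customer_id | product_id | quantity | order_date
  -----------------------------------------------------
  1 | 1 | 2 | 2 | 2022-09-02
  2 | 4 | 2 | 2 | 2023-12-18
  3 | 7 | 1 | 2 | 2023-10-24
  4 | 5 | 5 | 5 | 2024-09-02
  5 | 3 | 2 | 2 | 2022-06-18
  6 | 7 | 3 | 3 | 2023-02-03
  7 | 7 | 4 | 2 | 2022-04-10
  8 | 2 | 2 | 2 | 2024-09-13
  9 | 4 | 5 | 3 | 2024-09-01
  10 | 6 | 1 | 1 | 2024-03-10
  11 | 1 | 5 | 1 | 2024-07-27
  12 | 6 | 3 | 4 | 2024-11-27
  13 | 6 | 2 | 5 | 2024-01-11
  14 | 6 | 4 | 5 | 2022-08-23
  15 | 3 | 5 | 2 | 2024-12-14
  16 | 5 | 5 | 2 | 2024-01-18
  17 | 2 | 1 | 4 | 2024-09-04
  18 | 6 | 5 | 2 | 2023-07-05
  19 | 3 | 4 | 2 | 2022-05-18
SELECT c.id, p.name AS product, c.order_date FROM orders c JOIN products p ON c.product_id = p.id

Execution result:
id | product | order_date
1 | Webcam | 2022-09-02
2 | Webcam | 2023-12-18
3 | Phone | 2023-10-24
4 | Headphones | 2024-09-02
5 | Webcam | 2022-06-18
6 | Speaker | 2023-02-03
7 | Camera | 2022-04-10
8 | Webcam | 2024-09-13
9 | Headphones | 2024-09-01
10 | Phone | 2024-03-10
11 | Headphones | 2024-07-27
12 | Speaker | 2024-11-27
13 | Webcam | 2024-01-11
14 | Camera | 2022-08-23
15 | Headphones | 2024-12-14
16 | Headphones | 2024-01-18
17 | Phone | 2024-09-04
18 | Headphones | 2023-07-05
19 | Camera | 2022-05-18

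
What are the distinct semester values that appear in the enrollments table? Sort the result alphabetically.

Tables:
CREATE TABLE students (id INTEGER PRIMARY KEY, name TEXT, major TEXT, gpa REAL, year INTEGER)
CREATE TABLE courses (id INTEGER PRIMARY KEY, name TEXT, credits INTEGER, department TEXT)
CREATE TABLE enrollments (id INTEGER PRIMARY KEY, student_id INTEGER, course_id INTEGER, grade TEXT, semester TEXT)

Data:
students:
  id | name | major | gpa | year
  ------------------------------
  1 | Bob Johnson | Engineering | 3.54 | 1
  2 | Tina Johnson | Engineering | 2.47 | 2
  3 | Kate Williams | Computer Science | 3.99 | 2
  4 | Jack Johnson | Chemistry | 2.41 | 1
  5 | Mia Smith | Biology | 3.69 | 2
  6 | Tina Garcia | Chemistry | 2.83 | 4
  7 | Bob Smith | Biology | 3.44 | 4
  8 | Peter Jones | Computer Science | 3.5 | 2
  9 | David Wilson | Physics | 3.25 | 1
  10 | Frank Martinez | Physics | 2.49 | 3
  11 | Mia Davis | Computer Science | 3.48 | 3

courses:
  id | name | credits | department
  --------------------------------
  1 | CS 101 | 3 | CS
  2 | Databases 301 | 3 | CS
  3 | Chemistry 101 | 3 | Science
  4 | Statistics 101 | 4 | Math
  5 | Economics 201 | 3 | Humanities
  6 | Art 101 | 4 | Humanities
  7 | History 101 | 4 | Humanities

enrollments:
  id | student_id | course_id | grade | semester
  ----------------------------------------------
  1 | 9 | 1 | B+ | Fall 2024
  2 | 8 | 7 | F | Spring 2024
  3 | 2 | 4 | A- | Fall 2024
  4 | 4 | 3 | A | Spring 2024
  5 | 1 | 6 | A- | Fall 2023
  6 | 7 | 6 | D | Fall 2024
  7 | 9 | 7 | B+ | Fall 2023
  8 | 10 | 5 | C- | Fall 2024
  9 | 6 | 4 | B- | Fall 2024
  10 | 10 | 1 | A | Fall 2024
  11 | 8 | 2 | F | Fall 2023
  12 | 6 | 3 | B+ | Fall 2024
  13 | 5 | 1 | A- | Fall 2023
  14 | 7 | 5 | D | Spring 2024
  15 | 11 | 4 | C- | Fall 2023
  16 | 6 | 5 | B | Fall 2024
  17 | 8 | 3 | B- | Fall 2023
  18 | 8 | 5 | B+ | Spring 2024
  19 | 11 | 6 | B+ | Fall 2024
SELECT DISTINCT semester FROM enrollments ORDER BY semester

Execution result:
semester
Fall 2023
Fall 2024
Spring 2024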